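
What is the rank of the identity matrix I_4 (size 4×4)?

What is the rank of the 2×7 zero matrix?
rank(I_4) = 4, rank(0) = 0

The identity I_4 has 4 columns that are the standard basis vectors e_1, …, e_4. These are linearly independent, so all 4 columns are pivots and rank(I_4) = 4.
The 2×7 zero matrix has every entry zero, so every row is the zero row and there are no pivots; rank(0) = 0.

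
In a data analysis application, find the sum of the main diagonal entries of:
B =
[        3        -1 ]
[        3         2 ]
tr(B) = 3 + 2 = 5

The trace of a square matrix is the sum of its diagonal entries.
Diagonal entries of B: B[0][0] = 3, B[1][1] = 2.
tr(B) = 3 + 2 = 5.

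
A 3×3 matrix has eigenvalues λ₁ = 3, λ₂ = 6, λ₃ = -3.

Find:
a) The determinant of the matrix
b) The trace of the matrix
det = -54, trace = 6

Two standard eigenvalue identities:
- det(A) equals the product of the eigenvalues (counted with multiplicity).
- trace(A) equals the sum of the eigenvalues.
det(A) = (3)*(6)*(-3) = -54.
trace(A) = 3 + 6 - 3 = 6.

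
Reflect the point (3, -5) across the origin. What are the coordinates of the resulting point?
(-3, 5)

Reflection across origin: (3, -5) → (-3, 5)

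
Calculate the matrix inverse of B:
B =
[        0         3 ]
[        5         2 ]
det(B) = -15
B⁻¹ =
[    -2/15       1/5 ]
[      1/3         0 ]

For a 2×2 matrix B = [[a, b], [c, d]] with det(B) ≠ 0, B⁻¹ = (1/det(B)) * [[d, -b], [-c, a]].
det(B) = (0)*(2) - (3)*(5) = 0 - 15 = -15.
B⁻¹ = (1/-15) * [[2, -3], [-5, 0]].
Dividing each entry by -15 and reducing:
B⁻¹ =
[    -2/15       1/5 ]
[      1/3         0 ]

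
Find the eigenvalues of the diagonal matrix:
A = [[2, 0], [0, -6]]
λ₁ = 2, λ₂ = -6

The characteristic polynomial of A is det(A - λI) = (2 - λ)(-6 - λ) = 0.
The roots are λ = 2 and λ = -6, so the eigenvalues are the diagonal entries.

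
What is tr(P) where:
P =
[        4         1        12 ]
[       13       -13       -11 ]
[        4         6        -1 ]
tr(P) = 4 - 13 - 1 = -10

The trace of a square matrix is the sum of its diagonal entries.
Diagonal entries of P: P[0][0] = 4, P[1][1] = -13, P[2][2] = -1.
tr(P) = 4 - 13 - 1 = -10.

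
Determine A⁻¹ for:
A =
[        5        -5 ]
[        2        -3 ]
det(A) = -5
A⁻¹ =
[      3/5        -1 ]
[      2/5        -1 ]

For a 2×2 matrix A = [[a, b], [c, d]] with det(A) ≠ 0, A⁻¹ = (1/det(A)) * [[d, -b], [-c, a]].
det(A) = (5)*(-3) - (-5)*(2) = -15 + 10 = -5.
A⁻¹ = (1/-5) * [[-3, 5], [-2, 5]].
Dividing each entry by -5 and reducing:
A⁻¹ =
[      3/5        -1 ]
[      2/5        -1 ]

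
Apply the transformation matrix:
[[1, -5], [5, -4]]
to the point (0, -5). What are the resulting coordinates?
(25, 20)

Matrix multiplication:
[[1, -5], [5, -4]] × [0, -5]ᵀ
= [1×0 + -5×-5, 5×0 + -4×-5]ᵀ
= [25.0000, 20.0000]ᵀ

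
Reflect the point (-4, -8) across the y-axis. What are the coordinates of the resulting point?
(4, -8)

Reflection across y-axis: (-4, -8) → (4, -8)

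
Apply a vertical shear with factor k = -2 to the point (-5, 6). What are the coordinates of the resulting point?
(-5, 16)

Shear matrix for vertical shear with factor k = -2:
[[1, 0], [-2, 1]]
Result: (-5, 6) → (-5, 16)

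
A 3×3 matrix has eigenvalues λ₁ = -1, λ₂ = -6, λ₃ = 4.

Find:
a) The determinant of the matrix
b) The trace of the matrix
det = 24, trace = -3

Two standard eigenvalue identities:
- det(A) equals the product of the eigenvalues (counted with multiplicity).
- trace(A) equals the sum of the eigenvalues.
det(A) = (-1)*(-6)*(4) = 24.
trace(A) = -1 - 6 + 4 = -3.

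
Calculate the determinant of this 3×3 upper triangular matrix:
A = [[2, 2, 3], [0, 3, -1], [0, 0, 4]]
24

The determinant of a triangular matrix is the product of its diagonal entries (the off-diagonal entries above the diagonal do not affect it).
det(A) = (2) * (3) * (4) = 24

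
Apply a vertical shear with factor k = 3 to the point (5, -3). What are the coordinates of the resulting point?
(5, 12)

Shear matrix for vertical shear with factor k = 3:
[[1, 0], [3, 1]]
Result: (5, -3) → (5, 12)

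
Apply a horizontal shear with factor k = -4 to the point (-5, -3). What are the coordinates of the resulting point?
(7, -3)

Shear matrix for horizontal shear with factor k = -4:
[[1, -4], [0, 1]]
Result: (-5, -3) → (7, -3)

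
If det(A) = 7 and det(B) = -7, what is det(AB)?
-49

Use the multiplicative property of determinants: det(AB) = det(A)*det(B).
det(AB) = (7)*(-7) = -49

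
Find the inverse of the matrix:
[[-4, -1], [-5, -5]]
[[-1/3, 1/15], [1/3, -4/15]]

For [[a,b],[c,d]], inverse = (1/det)·[[d,-b],[-c,a]]
det = -4·-5 - -1·-5 = 15
Inverse = (1/15)·[[-5, 1], [5, -4]]
        = [[-1/3, 1/15], [1/3, -4/15]]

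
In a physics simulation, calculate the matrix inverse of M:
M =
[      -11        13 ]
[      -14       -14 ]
det(M) = 336
M⁻¹ =
[    -1/24   -13/336 ]
[     1/24   -11/336 ]

For a 2×2 matrix M = [[a, b], [c, d]] with det(M) ≠ 0, M⁻¹ = (1/det(M)) * [[d, -b], [-c, a]].
det(M) = (-11)*(-14) - (13)*(-14) = 154 + 182 = 336.
M⁻¹ = (1/336) * [[-14, -13], [14, -11]].
Dividing each entry by 336 and reducing:
M⁻¹ =
[    -1/24   -13/336 ]
[     1/24   -11/336 ]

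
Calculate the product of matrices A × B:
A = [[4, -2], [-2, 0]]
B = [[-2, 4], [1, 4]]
[[-10, 8], [4, -8]]

Matrix multiplication:
C[0][0] = 4×-2 + -2×1 = -10
C[0][1] = 4×4 + -2×4 = 8
C[1][0] = -2×-2 + 0×1 = 4
C[1][1] = -2×4 + 0×4 = -8
Result: [[-10, 8], [4, -8]]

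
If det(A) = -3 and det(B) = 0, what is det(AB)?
0

Use the multiplicative property of determinants: det(AB) = det(A)*det(B).
det(AB) = (-3)*(0) = 0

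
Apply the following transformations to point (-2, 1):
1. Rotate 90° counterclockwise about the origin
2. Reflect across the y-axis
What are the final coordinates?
(1, -2)

Step 1: Rotate 90° → (-1, -2)
Step 2: Reflect across the y-axis → (1, -2)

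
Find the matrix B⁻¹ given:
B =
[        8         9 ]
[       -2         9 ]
det(B) = 90
B⁻¹ =
[     1/10     -1/10 ]
[     1/45      4/45 ]

For a 2×2 matrix B = [[a, b], [c, d]] with det(B) ≠ 0, B⁻¹ = (1/det(B)) * [[d, -b], [-c, a]].
det(B) = (8)*(9) - (9)*(-2) = 72 + 18 = 90.
B⁻¹ = (1/90) * [[9, -9], [2, 8]].
Dividing each entry by 90 and reducing:
B⁻¹ =
[     1/10     -1/10 ]
[     1/45      4/45 ]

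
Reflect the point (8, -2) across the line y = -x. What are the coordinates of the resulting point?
(2, -8)

Reflection across line y = -x: (8, -2) → (2, -8)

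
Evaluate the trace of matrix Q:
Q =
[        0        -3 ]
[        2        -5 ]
tr(Q) = 0 - 5 = -5

The trace of a square matrix is the sum of its diagonal entries.
Diagonal entries of Q: Q[0][0] = 0, Q[1][1] = -5.
tr(Q) = 0 - 5 = -5.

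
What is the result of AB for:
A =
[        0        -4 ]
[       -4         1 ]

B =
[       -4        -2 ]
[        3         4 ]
AB =
[      -12       -16 ]
[       19        12 ]

Matrix multiplication: (AB)[i][j] = sum over k of A[i][k] * B[k][j].
  (AB)[0][0] = (0)*(-4) + (-4)*(3) = -12
  (AB)[0][1] = (0)*(-2) + (-4)*(4) = -16
  (AB)[1][0] = (-4)*(-4) + (1)*(3) = 19
  (AB)[1][1] = (-4)*(-2) + (1)*(4) = 12
AB =
[      -12       -16 ]
[       19        12 ]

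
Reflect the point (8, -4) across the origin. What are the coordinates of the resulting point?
(-8, 4)

Reflection across origin: (8, -4) → (-8, 4)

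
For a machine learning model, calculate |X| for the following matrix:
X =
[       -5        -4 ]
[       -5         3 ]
det(X) = -35

For a 2×2 matrix [[a, b], [c, d]], det = a*d - b*c.
det(X) = (-5)*(3) - (-4)*(-5) = -15 - 20 = -35.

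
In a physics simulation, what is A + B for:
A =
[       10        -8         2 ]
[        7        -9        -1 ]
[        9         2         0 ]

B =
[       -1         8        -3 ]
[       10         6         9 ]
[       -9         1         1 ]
A + B =
[        9         0        -1 ]
[       17        -3         8 ]
[        0         3         1 ]

Matrix addition is elementwise: (A+B)[i][j] = A[i][j] + B[i][j].
  (A+B)[0][0] = (10) + (-1) = 9
  (A+B)[0][1] = (-8) + (8) = 0
  (A+B)[0][2] = (2) + (-3) = -1
  (A+B)[1][0] = (7) + (10) = 17
  (A+B)[1][1] = (-9) + (6) = -3
  (A+B)[1][2] = (-1) + (9) = 8
  (A+B)[2][0] = (9) + (-9) = 0
  (A+B)[2][1] = (2) + (1) = 3
  (A+B)[2][2] = (0) + (1) = 1
A + B =
[        9         0        -1 ]
[       17        -3         8 ]
[        0         3         1 ]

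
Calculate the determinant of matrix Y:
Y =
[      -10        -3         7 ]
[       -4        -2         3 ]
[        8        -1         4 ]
det(Y) = 70

Expand along row 0 (cofactor expansion): det(Y) = a*(e*i - f*h) - b*(d*i - f*g) + c*(d*h - e*g), where the 3×3 is [[a, b, c], [d, e, f], [g, h, i]].
Minor M_00 = (-2)*(4) - (3)*(-1) = -8 + 3 = -5.
Minor M_01 = (-4)*(4) - (3)*(8) = -16 - 24 = -40.
Minor M_02 = (-4)*(-1) - (-2)*(8) = 4 + 16 = 20.
det(Y) = (-10)*(-5) - (-3)*(-40) + (7)*(20) = 50 - 120 + 140 = 70.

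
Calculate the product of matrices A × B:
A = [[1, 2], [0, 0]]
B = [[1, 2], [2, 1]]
[[5, 4], [0, 0]]

Matrix multiplication:
C[0][0] = 1×1 + 2×2 = 5
C[0][1] = 1×2 + 2×1 = 4
C[1][0] = 0×1 + 0×2 = 0
C[1][1] = 0×2 + 0×1 = 0
Result: [[5, 4], [0, 0]]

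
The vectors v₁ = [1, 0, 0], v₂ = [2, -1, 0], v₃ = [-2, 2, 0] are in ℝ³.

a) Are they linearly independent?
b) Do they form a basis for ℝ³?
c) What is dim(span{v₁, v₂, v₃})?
Not independent, not a basis, dim(span) = 2

Check whether v₃ can be written as a linear combination of v₁ and v₂.
v₃ = (2)·v₁ + (-2)·v₂ = [-2, 2, 0], so the three vectors are linearly dependent.
Thus they do not form a basis for ℝ³, and dim(span{v₁, v₂, v₃}) = 2 (spanned by v₁ and v₂).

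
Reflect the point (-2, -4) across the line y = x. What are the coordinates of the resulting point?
(-4, -2)

Reflection across line y = x: (-2, -4) → (-4, -2)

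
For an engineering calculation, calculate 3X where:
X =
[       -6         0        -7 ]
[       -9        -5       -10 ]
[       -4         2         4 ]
3X =
[      -18         0       -21 ]
[      -27       -15       -30 ]
[      -12         6        12 ]

Scalar multiplication is elementwise: (3X)[i][j] = 3 * X[i][j].
  (3X)[0][0] = 3 * (-6) = -18
  (3X)[0][1] = 3 * (0) = 0
  (3X)[0][2] = 3 * (-7) = -21
  (3X)[1][0] = 3 * (-9) = -27
  (3X)[1][1] = 3 * (-5) = -15
  (3X)[1][2] = 3 * (-10) = -30
  (3X)[2][0] = 3 * (-4) = -12
  (3X)[2][1] = 3 * (2) = 6
  (3X)[2][2] = 3 * (4) = 12
3X =
[      -18         0       -21 ]
[      -27       -15       -30 ]
[      -12         6        12 ]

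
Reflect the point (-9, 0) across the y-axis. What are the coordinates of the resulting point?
(9, 0)

Reflection across y-axis: (-9, 0) → (9, 0)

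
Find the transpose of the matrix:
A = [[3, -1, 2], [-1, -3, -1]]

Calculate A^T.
[[3, -1], [-1, -3], [2, -1]]

The transpose sends entry (i,j) to (j,i); rows become columns.
Row 0 of A: [3, -1, 2] -> column 0 of A^T.
Row 1 of A: [-1, -3, -1] -> column 1 of A^T.
A^T = [[3, -1], [-1, -3], [2, -1]]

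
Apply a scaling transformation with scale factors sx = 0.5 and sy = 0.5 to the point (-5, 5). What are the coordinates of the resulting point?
(-2.5, 2.5)

Scaling matrix:
[[0.50, 0], [0, 0.50]]
Result: (-5 × 0.5, 5 × 0.5) = (-2.5, 2.5)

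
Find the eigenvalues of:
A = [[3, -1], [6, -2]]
λ = 0, 1

Solve det(A - λI) = 0. For a 2×2 matrix this is λ² - (trace)λ + det = 0.
trace(A) = 3 - 2 = 1.
det(A) = (3)*(-2) - (-1)*(6) = -6 + 6 = 0.
Characteristic equation: λ² - (1)λ + (0) = 0.
Discriminant: (1)² - 4*(0) = 1 - 0 = 1.
Roots: λ = (1 ± √1) / 2 = 0, 1.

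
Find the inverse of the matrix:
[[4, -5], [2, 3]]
[[3/22, 5/22], [-1/11, 2/11]]

For [[a,b],[c,d]], inverse = (1/det)·[[d,-b],[-c,a]]
det = 4·3 - -5·2 = 22
Inverse = (1/22)·[[3, 5], [-2, 4]]
        = [[3/22, 5/22], [-1/11, 2/11]]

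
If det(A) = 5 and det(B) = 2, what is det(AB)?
10

Use the multiplicative property of determinants: det(AB) = det(A)*det(B).
det(AB) = (5)*(2) = 10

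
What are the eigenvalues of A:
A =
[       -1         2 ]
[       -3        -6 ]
λ = -4, -3

Solve det(A - λI) = 0. For a 2×2 matrix the characteristic equation is λ² - (trace)λ + det = 0.
trace(A) = a + d = -1 - 6 = -7.
det(A) = a*d - b*c = (-1)*(-6) - (2)*(-3) = 6 + 6 = 12.
Characteristic equation: λ² - (-7)λ + (12) = 0.
Discriminant = (-7)² - 4*(12) = 49 - 48 = 1.
λ = (-7 ± √1) / 2 = (-7 ± 1) / 2 = -4, -3.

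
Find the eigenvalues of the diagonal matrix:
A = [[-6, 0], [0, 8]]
λ₁ = -6, λ₂ = 8

The characteristic polynomial of A is det(A - λI) = (-6 - λ)(8 - λ) = 0.
The roots are λ = -6 and λ = 8, so the eigenvalues are the diagonal entries.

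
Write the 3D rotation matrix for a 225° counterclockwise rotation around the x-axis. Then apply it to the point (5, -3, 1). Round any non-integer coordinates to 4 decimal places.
R = [[1, 0, 0], [0, -√2/2, √2/2], [0, -√2/2, -√2/2]]; R·(5, -3, 1) = (5.0000, 2.8284, 1.4142)

Rotation matrix for 225° around x-axis:
cos(225°) = -√2/2, sin(225°) = -√2/2
R = [[1, 0, 0], [0, -√2/2, √2/2], [0, -√2/2, -√2/2]]
Apply to (5, -3, 1): R·[5, -3, 1]ᵀ = (5.0000, 2.8284, 1.4142)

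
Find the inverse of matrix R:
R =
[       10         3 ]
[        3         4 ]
det(R) = 31
R⁻¹ =
[     4/31     -3/31 ]
[    -3/31     10/31 ]

For a 2×2 matrix R = [[a, b], [c, d]] with det(R) ≠ 0, R⁻¹ = (1/det(R)) * [[d, -b], [-c, a]].
det(R) = (10)*(4) - (3)*(3) = 40 - 9 = 31.
R⁻¹ = (1/31) * [[4, -3], [-3, 10]].
Dividing each entry by 31 and reducing:
R⁻¹ =
[     4/31     -3/31 ]
[    -3/31     10/31 ]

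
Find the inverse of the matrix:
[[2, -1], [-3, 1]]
[[-1, -1], [-3, -2]]

For [[a,b],[c,d]], inverse = (1/det)·[[d,-b],[-c,a]]
det = 2·1 - -1·-3 = -1
Inverse = (1/-1)·[[1, 1], [3, 2]]
        = [[-1, -1], [-3, -2]]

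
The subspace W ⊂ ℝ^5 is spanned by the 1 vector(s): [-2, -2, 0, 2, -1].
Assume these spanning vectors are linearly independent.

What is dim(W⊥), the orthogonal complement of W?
dim(W⊥) = 4

For any subspace W of ℝ^n, dim(W) + dim(W⊥) = n (the whole-space dimension).
Here the given 1 vectors are linearly independent, so dim(W) = 1.
Thus dim(W⊥) = n - dim(W) = 5 - 1 = 4.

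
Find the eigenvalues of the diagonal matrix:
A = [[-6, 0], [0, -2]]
λ₁ = -6, λ₂ = -2

The characteristic polynomial of A is det(A - λI) = (-6 - λ)(-2 - λ) = 0.
The roots are λ = -6 and λ = -2, so the eigenvalues are the diagonal entries.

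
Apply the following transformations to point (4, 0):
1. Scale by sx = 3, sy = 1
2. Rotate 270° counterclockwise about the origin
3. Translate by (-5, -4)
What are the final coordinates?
(-5, -16)

Step 1: Scale → (12, 0)
Step 2: Rotate 270° → (0, -12)
Step 3: Translate → (-5, -16)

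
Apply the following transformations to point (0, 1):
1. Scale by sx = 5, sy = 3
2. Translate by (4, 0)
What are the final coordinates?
(4, 3)

Step 1: Scale (0, 1) by (sx, sy) = (5, 3) → (0, 3)
Step 2: Translate by (4, 0) → (4, 3)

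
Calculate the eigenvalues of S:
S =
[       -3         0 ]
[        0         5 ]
λ = -3, 5

Solve det(S - λI) = 0. For a 2×2 matrix the characteristic equation is λ² - (trace)λ + det = 0.
trace(S) = a + d = -3 + 5 = 2.
det(S) = a*d - b*c = (-3)*(5) - (0)*(0) = -15 - 0 = -15.
Characteristic equation: λ² - (2)λ + (-15) = 0.
Discriminant = (2)² - 4*(-15) = 4 + 60 = 64.
λ = (2 ± √64) / 2 = (2 ± 8) / 2 = -3, 5.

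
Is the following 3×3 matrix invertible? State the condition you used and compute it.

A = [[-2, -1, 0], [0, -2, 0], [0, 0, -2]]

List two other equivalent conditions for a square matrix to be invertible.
Yes, invertible; det(A) = -8 ≠ 0. Equivalent conditions: rank(A) = 3; Ax = 0 has only the trivial solution; 0 is not an eigenvalue; the columns of A are linearly independent.

To check invertibility, compute det(A).
The given matrix is triangular, so det(A) equals the product of its diagonal entries = -8 ≠ 0.
Since det(A) ≠ 0, A is invertible.
Equivalent conditions for a square matrix A to be invertible:
- rank(A) = 3 (full rank).
- The homogeneous system Ax = 0 has only the trivial solution x = 0.
- 0 is not an eigenvalue of A.
- The columns (equivalently rows) of A are linearly independent.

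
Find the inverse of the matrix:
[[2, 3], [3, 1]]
[[-1/7, 3/7], [3/7, -2/7]]

For [[a,b],[c,d]], inverse = (1/det)·[[d,-b],[-c,a]]
det = 2·1 - 3·3 = -7
Inverse = (1/-7)·[[1, -3], [-3, 2]]
        = [[-1/7, 3/7], [3/7, -2/7]]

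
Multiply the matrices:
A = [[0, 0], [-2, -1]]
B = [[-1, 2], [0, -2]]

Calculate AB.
[[0, 0], [2, -2]]

Each entry (i,j) of AB = sum over k of A[i][k]*B[k][j].
(AB)[0][0] = (0)*(-1) + (0)*(0) = 0
(AB)[0][1] = (0)*(2) + (0)*(-2) = 0
(AB)[1][0] = (-2)*(-1) + (-1)*(0) = 2
(AB)[1][1] = (-2)*(2) + (-1)*(-2) = -2
AB = [[0, 0], [2, -2]]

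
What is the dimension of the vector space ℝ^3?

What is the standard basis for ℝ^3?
Dimension = 3; standard basis = {e_1, e_2, e_3}

ℝ^3 is the space of 3-tuples of real numbers; its dimension is 3.
The standard basis consists of 3 vectors: e_1, e_2, e_3, where e_i is the vector with 1 in position i and 0 elsewhere.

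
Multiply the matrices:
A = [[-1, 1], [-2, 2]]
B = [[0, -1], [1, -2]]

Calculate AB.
[[1, -1], [2, -2]]

Each entry (i,j) of AB = sum over k of A[i][k]*B[k][j].
(AB)[0][0] = (-1)*(0) + (1)*(1) = 1
(AB)[0][1] = (-1)*(-1) + (1)*(-2) = -1
(AB)[1][0] = (-2)*(0) + (2)*(1) = 2
(AB)[1][1] = (-2)*(-1) + (2)*(-2) = -2
AB = [[1, -1], [2, -2]]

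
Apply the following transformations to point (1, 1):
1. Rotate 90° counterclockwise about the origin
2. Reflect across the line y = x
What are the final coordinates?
(1, -1)

Step 1: Rotate 90° → (-1, 1)
Step 2: Reflect across the line y = x → (1, -1)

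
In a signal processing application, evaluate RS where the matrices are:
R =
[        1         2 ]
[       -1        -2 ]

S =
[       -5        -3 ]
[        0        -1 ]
RS =
[       -5        -5 ]
[        5         5 ]

Matrix multiplication: (RS)[i][j] = sum over k of R[i][k] * S[k][j].
  (RS)[0][0] = (1)*(-5) + (2)*(0) = -5
  (RS)[0][1] = (1)*(-3) + (2)*(-1) = -5
  (RS)[1][0] = (-1)*(-5) + (-2)*(0) = 5
  (RS)[1][1] = (-1)*(-3) + (-2)*(-1) = 5
RS =
[       -5        -5 ]
[        5         5 ]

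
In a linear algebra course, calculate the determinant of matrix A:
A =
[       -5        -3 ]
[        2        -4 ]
det(A) = 26

For a 2×2 matrix [[a, b], [c, d]], det = a*d - b*c.
det(A) = (-5)*(-4) - (-3)*(2) = 20 + 6 = 26.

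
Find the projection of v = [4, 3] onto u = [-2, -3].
[34/13, 51/13]

The projection of v onto u is proj_u(v) = ((v·u) / (u·u)) · u.
v·u = (4)*(-2) + (3)*(-3) = -17.
u·u = (-2)*(-2) + (-3)*(-3) = 13.
coefficient = -17 / 13 = -17/13.
proj_u(v) = -17/13 · [-2, -3] = [34/13, 51/13].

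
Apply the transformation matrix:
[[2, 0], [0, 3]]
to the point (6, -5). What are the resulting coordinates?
(12, -15)

Matrix multiplication:
[[2, 0], [0, 3]] × [6, -5]ᵀ
= [2×6 + 0×-5, 0×6 + 3×-5]ᵀ
= [12.0000, -15.0000]ᵀ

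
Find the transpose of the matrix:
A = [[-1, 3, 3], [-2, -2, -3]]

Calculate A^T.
[[-1, -2], [3, -2], [3, -3]]

The transpose sends entry (i,j) to (j,i); rows become columns.
Row 0 of A: [-1, 3, 3] -> column 0 of A^T.
Row 1 of A: [-2, -2, -3] -> column 1 of A^T.
A^T = [[-1, -2], [3, -2], [3, -3]]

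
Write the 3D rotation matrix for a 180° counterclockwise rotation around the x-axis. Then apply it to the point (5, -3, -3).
R = [[1, 0, 0], [0, -1, 0], [0, 0, -1]]; R·(5, -3, -3) = (5, 3, 3)

Rotation matrix for 180° around x-axis:
cos(180°) = -1, sin(180°) = 0
R = [[1, 0, 0], [0, -1, 0], [0, 0, -1]]
Apply to (5, -3, -3): R·[5, -3, -3]ᵀ = (5, 3, 3)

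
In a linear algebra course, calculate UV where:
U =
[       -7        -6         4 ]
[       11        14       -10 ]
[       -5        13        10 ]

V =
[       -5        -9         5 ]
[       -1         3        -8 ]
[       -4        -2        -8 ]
UV =
[       25        37       -19 ]
[      -29       -37        23 ]
[      -28        64      -209 ]

Matrix multiplication: (UV)[i][j] = sum over k of U[i][k] * V[k][j].
  (UV)[0][0] = (-7)*(-5) + (-6)*(-1) + (4)*(-4) = 25
  (UV)[0][1] = (-7)*(-9) + (-6)*(3) + (4)*(-2) = 37
  (UV)[0][2] = (-7)*(5) + (-6)*(-8) + (4)*(-8) = -19
  (UV)[1][0] = (11)*(-5) + (14)*(-1) + (-10)*(-4) = -29
  (UV)[1][1] = (11)*(-9) + (14)*(3) + (-10)*(-2) = -37
  (UV)[1][2] = (11)*(5) + (14)*(-8) + (-10)*(-8) = 23
  (UV)[2][0] = (-5)*(-5) + (13)*(-1) + (10)*(-4) = -28
  (UV)[2][1] = (-5)*(-9) + (13)*(3) + (10)*(-2) = 64
  (UV)[2][2] = (-5)*(5) + (13)*(-8) + (10)*(-8) = -209
UV =
[       25        37       -19 ]
[      -29       -37        23 ]
[      -28        64      -209 ]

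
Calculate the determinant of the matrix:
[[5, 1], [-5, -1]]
0

For a 2×2 matrix [[a, b], [c, d]], det = ad - bc
det = (5)(-1) - (1)(-5) = -5 - -5 = 0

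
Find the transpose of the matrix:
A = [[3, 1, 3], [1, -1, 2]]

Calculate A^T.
[[3, 1], [1, -1], [3, 2]]

The transpose sends entry (i,j) to (j,i); rows become columns.
Row 0 of A: [3, 1, 3] -> column 0 of A^T.
Row 1 of A: [1, -1, 2] -> column 1 of A^T.
A^T = [[3, 1], [1, -1], [3, 2]]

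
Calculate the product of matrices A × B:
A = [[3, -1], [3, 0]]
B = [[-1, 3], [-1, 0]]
[[-2, 9], [-3, 9]]

Matrix multiplication:
C[0][0] = 3×-1 + -1×-1 = -2
C[0][1] = 3×3 + -1×0 = 9
C[1][0] = 3×-1 + 0×-1 = -3
C[1][1] = 3×3 + 0×0 = 9
Result: [[-2, 9], [-3, 9]]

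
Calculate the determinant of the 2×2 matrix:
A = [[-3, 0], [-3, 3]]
-9

For A = [[a, b], [c, d]], det(A) = a*d - b*c.
det(A) = (-3)*(3) - (0)*(-3) = -9 - 0 = -9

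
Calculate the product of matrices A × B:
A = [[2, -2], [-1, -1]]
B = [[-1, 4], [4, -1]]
[[-10, 10], [-3, -3]]

Matrix multiplication:
C[0][0] = 2×-1 + -2×4 = -10
C[0][1] = 2×4 + -2×-1 = 10
C[1][0] = -1×-1 + -1×4 = -3
C[1][1] = -1×4 + -1×-1 = -3
Result: [[-10, 10], [-3, -3]]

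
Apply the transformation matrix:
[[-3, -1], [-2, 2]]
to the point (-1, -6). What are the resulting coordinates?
(9, -10)

Matrix multiplication:
[[-3, -1], [-2, 2]] × [-1, -6]ᵀ
= [-3×-1 + -1×-6, -2×-1 + 2×-6]ᵀ
= [9.0000, -10.0000]ᵀ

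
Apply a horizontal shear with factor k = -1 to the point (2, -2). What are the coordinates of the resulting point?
(4, -2)

Shear matrix for horizontal shear with factor k = -1:
[[1, -1], [0, 1]]
Result: (2, -2) → (4, -2)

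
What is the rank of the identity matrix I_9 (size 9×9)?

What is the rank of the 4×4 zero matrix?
rank(I_9) = 9, rank(0) = 0

The identity I_9 has 9 columns that are the standard basis vectors e_1, …, e_9. These are linearly independent, so all 9 columns are pivots and rank(I_9) = 9.
The 4×4 zero matrix has every entry zero, so every row is the zero row and there are no pivots; rank(0) = 0.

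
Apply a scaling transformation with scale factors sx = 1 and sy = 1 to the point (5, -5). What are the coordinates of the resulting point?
(5, -5)

Scaling matrix:
[[1, 0], [0, 1]]
Result: (5 × 1, -5 × 1) = (5, -5)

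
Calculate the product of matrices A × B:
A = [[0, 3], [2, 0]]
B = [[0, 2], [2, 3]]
[[6, 9], [0, 4]]

Matrix multiplication:
C[0][0] = 0×0 + 3×2 = 6
C[0][1] = 0×2 + 3×3 = 9
C[1][0] = 2×0 + 0×2 = 0
C[1][1] = 2×2 + 0×3 = 4
Result: [[6, 9], [0, 4]]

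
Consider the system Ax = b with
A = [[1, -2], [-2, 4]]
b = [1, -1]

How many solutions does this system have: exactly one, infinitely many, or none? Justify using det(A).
No solution

det(A) = (1)*(4) - (-2)*(-2) = 0, so A is singular.
The column space of A is span(column 1) = span([1, -2]).
b = [1, -1] is not a scalar multiple of column 1, so b ∉ column space and the system is inconsistent — no solution.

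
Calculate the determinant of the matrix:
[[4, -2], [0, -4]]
-16

For a 2×2 matrix [[a, b], [c, d]], det = ad - bc
det = (4)(-4) - (-2)(0) = -16 - 0 = -16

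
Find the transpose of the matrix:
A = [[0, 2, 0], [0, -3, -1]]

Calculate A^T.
[[0, 0], [2, -3], [0, -1]]

The transpose sends entry (i,j) to (j,i); rows become columns.
Row 0 of A: [0, 2, 0] -> column 0 of A^T.
Row 1 of A: [0, -3, -1] -> column 1 of A^T.
A^T = [[0, 0], [2, -3], [0, -1]]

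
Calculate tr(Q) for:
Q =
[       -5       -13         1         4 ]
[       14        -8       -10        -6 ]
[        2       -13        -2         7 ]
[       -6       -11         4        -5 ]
tr(Q) = -5 - 8 - 2 - 5 = -20

The trace of a square matrix is the sum of its diagonal entries.
Diagonal entries of Q: Q[0][0] = -5, Q[1][1] = -8, Q[2][2] = -2, Q[3][3] = -5.
tr(Q) = -5 - 8 - 2 - 5 = -20.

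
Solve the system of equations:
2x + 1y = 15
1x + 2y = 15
x = 5, y = 5

Use elimination (row reduction):
Equation 1: 2x + 1y = 15.
Equation 2: 1x + 2y = 15.
Multiply Eq1 by 1 and Eq2 by 2: 2x + 1y = 15;  2x + 4y = 30.
Subtract: (3)y = 15, so y = 5.
Back-substitute into Eq1: 2x + 1*(5) = 15, so x = 5.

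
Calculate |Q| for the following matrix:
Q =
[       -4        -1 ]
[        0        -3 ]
det(Q) = 12

For a 2×2 matrix [[a, b], [c, d]], det = a*d - b*c.
det(Q) = (-4)*(-3) - (-1)*(0) = 12 - 0 = 12.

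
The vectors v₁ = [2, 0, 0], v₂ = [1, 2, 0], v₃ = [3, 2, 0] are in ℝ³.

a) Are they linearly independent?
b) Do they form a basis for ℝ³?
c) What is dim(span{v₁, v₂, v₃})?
Not independent, not a basis, dim(span) = 2

Check whether v₃ can be written as a linear combination of v₁ and v₂.
v₃ = (1)·v₁ + (1)·v₂ = [3, 2, 0], so the three vectors are linearly dependent.
Thus they do not form a basis for ℝ³, and dim(span{v₁, v₂, v₃}) = 2 (spanned by v₁ and v₂).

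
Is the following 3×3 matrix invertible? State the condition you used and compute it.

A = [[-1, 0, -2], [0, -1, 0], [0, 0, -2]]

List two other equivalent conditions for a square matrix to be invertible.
Yes, invertible; det(A) = -2 ≠ 0. Equivalent conditions: rank(A) = 3; Ax = 0 has only the trivial solution; 0 is not an eigenvalue; the columns of A are linearly independent.

To check invertibility, compute det(A).
The given matrix is triangular, so det(A) equals the product of its diagonal entries = -2 ≠ 0.
Since det(A) ≠ 0, A is invertible.
Equivalent conditions for a square matrix A to be invertible:
- rank(A) = 3 (full rank).
- The homogeneous system Ax = 0 has only the trivial solution x = 0.
- 0 is not an eigenvalue of A.
- The columns (equivalently rows) of A are linearly independent.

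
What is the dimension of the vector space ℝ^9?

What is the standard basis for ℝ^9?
Dimension = 9; standard basis = {e_1, e_2, e_3, …, e_9}

ℝ^9 is the space of 9-tuples of real numbers; its dimension is 9.
The standard basis consists of 9 vectors: e_1, e_2, e_3, …, e_9, where e_i is the vector with 1 in position i and 0 elsewhere.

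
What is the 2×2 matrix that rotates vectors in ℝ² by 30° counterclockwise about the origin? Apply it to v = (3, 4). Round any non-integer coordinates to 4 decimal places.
R = [[√3/2, -1/2], [1/2, √3/2]]; R·v = (0.5981, 4.9641)

A counterclockwise rotation by angle θ in ℝ² has matrix R(θ) = [[cos θ, -sin θ], [sin θ, cos θ]].
For θ = 30°: cos θ = √3/2, sin θ = 1/2.
R(30°) = [[√3/2, -1/2], [1/2, √3/2]].
R·v = [√3/2·3 + (-1/2)·4, 1/2·3 + √3/2·4] = (0.5981, 4.9641).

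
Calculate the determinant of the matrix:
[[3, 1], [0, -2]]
-6

For a 2×2 matrix [[a, b], [c, d]], det = ad - bc
det = (3)(-2) - (1)(0) = -6 - 0 = -6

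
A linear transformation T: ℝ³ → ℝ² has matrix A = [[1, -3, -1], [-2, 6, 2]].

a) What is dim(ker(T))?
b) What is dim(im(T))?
dim(ker) = 2, dim(im) = 1

Observe that row 2 = -2 × row 1 (so the rows are linearly dependent).
Thus rank(A) = 1 (only one linearly independent row).
dim(im(T)) = rank(A) = 1.
By the rank-nullity theorem applied to T: ℝ³ → ℝ², rank(A) + nullity(A) = 3 (the domain dimension), so dim(ker(T)) = 3 - 1 = 2.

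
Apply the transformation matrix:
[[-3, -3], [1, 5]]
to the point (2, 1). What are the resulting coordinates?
(-9, 7)

Matrix multiplication:
[[-3, -3], [1, 5]] × [2, 1]ᵀ
= [-3×2 + -3×1, 1×2 + 5×1]ᵀ
= [-9.0000, 7.0000]ᵀ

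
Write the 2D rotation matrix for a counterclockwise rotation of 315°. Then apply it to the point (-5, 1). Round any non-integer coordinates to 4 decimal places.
R = [[√2/2, √2/2], [-√2/2, √2/2]]; R·(-5, 1) = (-2.8284, 4.2426)

Rotation matrix formula: R(θ) = [[cos θ, -sin θ], [sin θ, cos θ]]
For θ = 315°:
cos(315°) = √2/2
sin(315°) = -√2/2
R = [[√2/2, √2/2], [-√2/2, √2/2]]
Apply to (-5, 1): [√2/2·-5 + (√2/2)·1, -√2/2·-5 + √2/2·1] = (-2.8284, 4.2426)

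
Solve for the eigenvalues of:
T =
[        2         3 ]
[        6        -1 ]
λ = -4, 5

Solve det(T - λI) = 0. For a 2×2 matrix the characteristic equation is λ² - (trace)λ + det = 0.
trace(T) = a + d = 2 - 1 = 1.
det(T) = a*d - b*c = (2)*(-1) - (3)*(6) = -2 - 18 = -20.
Characteristic equation: λ² - (1)λ + (-20) = 0.
Discriminant = (1)² - 4*(-20) = 1 + 80 = 81.
λ = (1 ± √81) / 2 = (1 ± 9) / 2 = -4, 5.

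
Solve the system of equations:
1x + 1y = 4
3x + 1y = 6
x = 1, y = 3

Use elimination (row reduction):
Equation 1: 1x + 1y = 4.
Equation 2: 3x + 1y = 6.
Multiply Eq1 by 3 and Eq2 by 1: 3x + 3y = 12;  3x + 1y = 6.
Subtract: (-2)y = -6, so y = 3.
Back-substitute into Eq1: 1x + 1*(3) = 4, so x = 1.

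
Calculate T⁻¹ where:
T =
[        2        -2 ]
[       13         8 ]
det(T) = 42
T⁻¹ =
[     4/21      1/21 ]
[   -13/42      1/21 ]

For a 2×2 matrix T = [[a, b], [c, d]] with det(T) ≠ 0, T⁻¹ = (1/det(T)) * [[d, -b], [-c, a]].
det(T) = (2)*(8) - (-2)*(13) = 16 + 26 = 42.
T⁻¹ = (1/42) * [[8, 2], [-13, 2]].
Dividing each entry by 42 and reducing:
T⁻¹ =
[     4/21      1/21 ]
[   -13/42      1/21 ]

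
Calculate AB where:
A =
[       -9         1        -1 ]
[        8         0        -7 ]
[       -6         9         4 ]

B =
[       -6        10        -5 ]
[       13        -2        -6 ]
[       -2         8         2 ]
AB =
[       69      -100        37 ]
[      -34        24       -54 ]
[      145       -46       -16 ]

Matrix multiplication: (AB)[i][j] = sum over k of A[i][k] * B[k][j].
  (AB)[0][0] = (-9)*(-6) + (1)*(13) + (-1)*(-2) = 69
  (AB)[0][1] = (-9)*(10) + (1)*(-2) + (-1)*(8) = -100
  (AB)[0][2] = (-9)*(-5) + (1)*(-6) + (-1)*(2) = 37
  (AB)[1][0] = (8)*(-6) + (0)*(13) + (-7)*(-2) = -34
  (AB)[1][1] = (8)*(10) + (0)*(-2) + (-7)*(8) = 24
  (AB)[1][2] = (8)*(-5) + (0)*(-6) + (-7)*(2) = -54
  (AB)[2][0] = (-6)*(-6) + (9)*(13) + (4)*(-2) = 145
  (AB)[2][1] = (-6)*(10) + (9)*(-2) + (4)*(8) = -46
  (AB)[2][2] = (-6)*(-5) + (9)*(-6) + (4)*(2) = -16
AB =
[       69      -100        37 ]
[      -34        24       -54 ]
[      145       -46       -16 ]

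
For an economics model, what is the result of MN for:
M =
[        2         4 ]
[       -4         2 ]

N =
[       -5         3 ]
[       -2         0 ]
MN =
[      -18         6 ]
[       16       -12 ]

Matrix multiplication: (MN)[i][j] = sum over k of M[i][k] * N[k][j].
  (MN)[0][0] = (2)*(-5) + (4)*(-2) = -18
  (MN)[0][1] = (2)*(3) + (4)*(0) = 6
  (MN)[1][0] = (-4)*(-5) + (2)*(-2) = 16
  (MN)[1][1] = (-4)*(3) + (2)*(0) = -12
MN =
[      -18         6 ]
[       16       -12 ]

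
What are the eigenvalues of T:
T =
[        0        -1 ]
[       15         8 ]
λ = 3, 5

Solve det(T - λI) = 0. For a 2×2 matrix the characteristic equation is λ² - (trace)λ + det = 0.
trace(T) = a + d = 0 + 8 = 8.
det(T) = a*d - b*c = (0)*(8) - (-1)*(15) = 0 + 15 = 15.
Characteristic equation: λ² - (8)λ + (15) = 0.
Discriminant = (8)² - 4*(15) = 64 - 60 = 4.
λ = (8 ± √4) / 2 = (8 ± 2) / 2 = 3, 5.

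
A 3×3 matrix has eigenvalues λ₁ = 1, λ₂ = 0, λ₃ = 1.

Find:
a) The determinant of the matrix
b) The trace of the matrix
det = 0, trace = 2

Two standard eigenvalue identities:
- det(A) equals the product of the eigenvalues (counted with multiplicity).
- trace(A) equals the sum of the eigenvalues.
det(A) = (1)*(0)*(1) = 0.
trace(A) = 1 + 0 + 1 = 2.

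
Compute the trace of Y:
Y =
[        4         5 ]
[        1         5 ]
tr(Y) = 4 + 5 = 9

The trace of a square matrix is the sum of its diagonal entries.
Diagonal entries of Y: Y[0][0] = 4, Y[1][1] = 5.
tr(Y) = 4 + 5 = 9.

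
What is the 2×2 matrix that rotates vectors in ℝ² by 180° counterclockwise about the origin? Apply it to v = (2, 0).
R = [[-1, 0], [0, -1]]; R·v = (-2, 0)

A counterclockwise rotation by angle θ in ℝ² has matrix R(θ) = [[cos θ, -sin θ], [sin θ, cos θ]].
For θ = 180°: cos θ = -1, sin θ = 0.
R(180°) = [[-1, 0], [0, -1]].
R·v = [-1·2 + (0)·0, 0·2 + -1·0] = (-2, 0).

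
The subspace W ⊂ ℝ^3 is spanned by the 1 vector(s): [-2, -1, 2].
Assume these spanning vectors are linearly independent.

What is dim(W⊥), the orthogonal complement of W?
dim(W⊥) = 2

For any subspace W of ℝ^n, dim(W) + dim(W⊥) = n (the whole-space dimension).
Here the given 1 vectors are linearly independent, so dim(W) = 1.
Thus dim(W⊥) = n - dim(W) = 3 - 1 = 2.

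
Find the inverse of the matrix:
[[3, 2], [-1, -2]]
[[1/2, 1/2], [-1/4, -3/4]]

For [[a,b],[c,d]], inverse = (1/det)·[[d,-b],[-c,a]]
det = 3·-2 - 2·-1 = -4
Inverse = (1/-4)·[[-2, -2], [1, 3]]
        = [[1/2, 1/2], [-1/4, -3/4]]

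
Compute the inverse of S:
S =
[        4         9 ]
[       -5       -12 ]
det(S) = -3
S⁻¹ =
[        4         3 ]
[     -5/3      -4/3 ]

For a 2×2 matrix S = [[a, b], [c, d]] with det(S) ≠ 0, S⁻¹ = (1/det(S)) * [[d, -b], [-c, a]].
det(S) = (4)*(-12) - (9)*(-5) = -48 + 45 = -3.
S⁻¹ = (1/-3) * [[-12, -9], [5, 4]].
Dividing each entry by -3 and reducing:
S⁻¹ =
[        4         3 ]
[     -5/3      -4/3 ]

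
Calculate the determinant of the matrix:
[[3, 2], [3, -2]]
-12

For a 2×2 matrix [[a, b], [c, d]], det = ad - bc
det = (3)(-2) - (2)(3) = -6 - 6 = -12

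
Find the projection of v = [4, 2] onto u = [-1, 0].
[4, 0]

The projection of v onto u is proj_u(v) = ((v·u) / (u·u)) · u.
v·u = (4)*(-1) + (2)*(0) = -4.
u·u = (-1)*(-1) + (0)*(0) = 1.
coefficient = -4 / 1 = -4.
proj_u(v) = -4 · [-1, 0] = [4, 0].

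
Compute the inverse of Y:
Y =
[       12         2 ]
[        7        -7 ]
det(Y) = -98
Y⁻¹ =
[     1/14      1/49 ]
[     1/14     -6/49 ]

For a 2×2 matrix Y = [[a, b], [c, d]] with det(Y) ≠ 0, Y⁻¹ = (1/det(Y)) * [[d, -b], [-c, a]].
det(Y) = (12)*(-7) - (2)*(7) = -84 - 14 = -98.
Y⁻¹ = (1/-98) * [[-7, -2], [-7, 12]].
Dividing each entry by -98 and reducing:
Y⁻¹ =
[     1/14      1/49 ]
[     1/14     -6/49 ]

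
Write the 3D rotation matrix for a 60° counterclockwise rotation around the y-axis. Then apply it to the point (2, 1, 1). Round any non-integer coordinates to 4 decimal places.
R = [[1/2, 0, √3/2], [0, 1, 0], [-√3/2, 0, 1/2]]; R·(2, 1, 1) = (1.8660, 1.0000, -1.2321)

Rotation matrix for 60° around y-axis:
cos(60°) = 1/2, sin(60°) = √3/2
R = [[1/2, 0, √3/2], [0, 1, 0], [-√3/2, 0, 1/2]]
Apply to (2, 1, 1): R·[2, 1, 1]ᵀ = (1.8660, 1.0000, -1.2321)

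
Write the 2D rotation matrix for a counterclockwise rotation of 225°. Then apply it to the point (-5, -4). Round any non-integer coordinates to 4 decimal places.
R = [[-√2/2, √2/2], [-√2/2, -√2/2]]; R·(-5, -4) = (0.7071, 6.3640)

Rotation matrix formula: R(θ) = [[cos θ, -sin θ], [sin θ, cos θ]]
For θ = 225°:
cos(225°) = -√2/2
sin(225°) = -√2/2
R = [[-√2/2, √2/2], [-√2/2, -√2/2]]
Apply to (-5, -4): [-√2/2·-5 + (√2/2)·-4, -√2/2·-5 + -√2/2·-4] = (0.7071, 6.3640)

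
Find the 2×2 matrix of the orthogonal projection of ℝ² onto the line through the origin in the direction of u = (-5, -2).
[[25/29, 10/29], [10/29, 4/29]]

The orthogonal projection onto the line spanned by a nonzero vector u = (a, b) has matrix P = (u uᵀ) / (uᵀ u) = (1/(a² + b²)) · [[a², ab], [ab, b²]].
Here u = (-5, -2), so a² + b² = 25 + 4 = 29.
P = (1/29) · [[25, 10], [10, 4]] = [[25/29, 10/29], [10/29, 4/29]].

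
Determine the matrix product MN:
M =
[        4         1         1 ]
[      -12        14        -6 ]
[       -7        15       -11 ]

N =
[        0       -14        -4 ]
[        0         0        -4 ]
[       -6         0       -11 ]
MN =
[       -6       -56       -31 ]
[       36       168        58 ]
[       66        98        89 ]

Matrix multiplication: (MN)[i][j] = sum over k of M[i][k] * N[k][j].
  (MN)[0][0] = (4)*(0) + (1)*(0) + (1)*(-6) = -6
  (MN)[0][1] = (4)*(-14) + (1)*(0) + (1)*(0) = -56
  (MN)[0][2] = (4)*(-4) + (1)*(-4) + (1)*(-11) = -31
  (MN)[1][0] = (-12)*(0) + (14)*(0) + (-6)*(-6) = 36
  (MN)[1][1] = (-12)*(-14) + (14)*(0) + (-6)*(0) = 168
  (MN)[1][2] = (-12)*(-4) + (14)*(-4) + (-6)*(-11) = 58
  (MN)[2][0] = (-7)*(0) + (15)*(0) + (-11)*(-6) = 66
  (MN)[2][1] = (-7)*(-14) + (15)*(0) + (-11)*(0) = 98
  (MN)[2][2] = (-7)*(-4) + (15)*(-4) + (-11)*(-11) = 89
MN =
[       -6       -56       -31 ]
[       36       168        58 ]
[       66        98        89 ]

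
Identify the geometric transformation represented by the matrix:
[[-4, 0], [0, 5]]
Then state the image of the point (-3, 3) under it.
non-uniform scaling by (-4, 5); image of (-3, 3) is (12, 15)

This is diagonal with distinct entries, so it scales the x-axis by -4 and the y-axis by 5.
The matrix [[-4, 0], [0, 5]] represents: non-uniform scaling by (-4, 5).
Applying it to (-3, 3): [-4·-3 + 0·3, 0·-3 + 5·3] = (12, 15).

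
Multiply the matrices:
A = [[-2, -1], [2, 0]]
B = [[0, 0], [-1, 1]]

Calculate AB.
[[1, -1], [0, 0]]

Each entry (i,j) of AB = sum over k of A[i][k]*B[k][j].
(AB)[0][0] = (-2)*(0) + (-1)*(-1) = 1
(AB)[0][1] = (-2)*(0) + (-1)*(1) = -1
(AB)[1][0] = (2)*(0) + (0)*(-1) = 0
(AB)[1][1] = (2)*(0) + (0)*(1) = 0
AB = [[1, -1], [0, 0]]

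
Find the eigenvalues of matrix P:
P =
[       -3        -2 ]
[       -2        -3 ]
λ = -5, -1

Solve det(P - λI) = 0. For a 2×2 matrix the characteristic equation is λ² - (trace)λ + det = 0.
trace(P) = a + d = -3 - 3 = -6.
det(P) = a*d - b*c = (-3)*(-3) - (-2)*(-2) = 9 - 4 = 5.
Characteristic equation: λ² - (-6)λ + (5) = 0.
Discriminant = (-6)² - 4*(5) = 36 - 20 = 16.
λ = (-6 ± √16) / 2 = (-6 ± 4) / 2 = -5, -1.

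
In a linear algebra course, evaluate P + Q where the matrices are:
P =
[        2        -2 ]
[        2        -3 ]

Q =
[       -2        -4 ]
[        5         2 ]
P + Q =
[        0        -6 ]
[        7        -1 ]

Matrix addition is elementwise: (P+Q)[i][j] = P[i][j] + Q[i][j].
  (P+Q)[0][0] = (2) + (-2) = 0
  (P+Q)[0][1] = (-2) + (-4) = -6
  (P+Q)[1][0] = (2) + (5) = 7
  (P+Q)[1][1] = (-3) + (2) = -1
P + Q =
[        0        -6 ]
[        7        -1 ]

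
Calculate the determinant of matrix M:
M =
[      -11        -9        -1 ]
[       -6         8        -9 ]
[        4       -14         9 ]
det(M) = 380

Expand along row 0 (cofactor expansion): det(M) = a*(e*i - f*h) - b*(d*i - f*g) + c*(d*h - e*g), where the 3×3 is [[a, b, c], [d, e, f], [g, h, i]].
Minor M_00 = (8)*(9) - (-9)*(-14) = 72 - 126 = -54.
Minor M_01 = (-6)*(9) - (-9)*(4) = -54 + 36 = -18.
Minor M_02 = (-6)*(-14) - (8)*(4) = 84 - 32 = 52.
det(M) = (-11)*(-54) - (-9)*(-18) + (-1)*(52) = 594 - 162 - 52 = 380.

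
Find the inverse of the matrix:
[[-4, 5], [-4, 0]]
[[0, -1/4], [1/5, -1/5]]

For [[a,b],[c,d]], inverse = (1/det)·[[d,-b],[-c,a]]
det = -4·0 - 5·-4 = 20
Inverse = (1/20)·[[0, -5], [4, -4]]
        = [[0, -1/4], [1/5, -1/5]]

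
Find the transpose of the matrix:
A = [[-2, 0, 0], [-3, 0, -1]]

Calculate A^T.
[[-2, -3], [0, 0], [0, -1]]

The transpose sends entry (i,j) to (j,i); rows become columns.
Row 0 of A: [-2, 0, 0] -> column 0 of A^T.
Row 1 of A: [-3, 0, -1] -> column 1 of A^T.
A^T = [[-2, -3], [0, 0], [0, -1]]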